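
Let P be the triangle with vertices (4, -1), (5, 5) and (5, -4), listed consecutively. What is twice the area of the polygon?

9

Using the shoelace formula, 2A = |[4·5 − 5·(-1)] + [5·(-4) − 5·5] + [5·(-1) − 4·(-4)]| = 9, so the area is 9/2.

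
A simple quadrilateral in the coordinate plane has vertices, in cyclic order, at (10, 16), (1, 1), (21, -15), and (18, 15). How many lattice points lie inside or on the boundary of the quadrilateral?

347

By the shoelace formula, twice the signed area is |[10·1 − 1·16] + [1·(-15) − 21·1] + [21·15 − 18·(-15)] + [18·16 − 10·15]| = 681, so the area is 340.5.
The number of boundary lattice points is Σ gcd(|Δx|,|Δy|) = gcd(9,15) + gcd(20,16) + gcd(3,30) + gcd(8,1) = 3+4+3+1 = 11.
Pick's theorem gives I = A − B/2 + 1 = 340.5 − 11/2 + 1 = 336, so the closed region contains I + B = 336 + 11 = 347 lattice points.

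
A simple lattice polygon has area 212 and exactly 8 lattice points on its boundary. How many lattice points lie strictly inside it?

209

Pick's theorem A = I + B/2 − 1 rearranges to I = A − B/2 + 1 = 212 − 8/2 + 1 = 209.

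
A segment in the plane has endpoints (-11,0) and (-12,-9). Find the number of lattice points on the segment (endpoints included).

2

The number of lattice points on a segment between lattice points is gcd(|Δx|,|Δy|) + 1 = gcd(1,9) + 1 = 1 + 1 = 2.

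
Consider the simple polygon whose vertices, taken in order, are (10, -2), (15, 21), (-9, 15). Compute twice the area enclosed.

522

Using the shoelace formula, 2A = |[10·21 − 15·(-2)] + [15·15 − (-9)·21] + [(-9)·(-2) − 10·15]| = 522, so the area is 261.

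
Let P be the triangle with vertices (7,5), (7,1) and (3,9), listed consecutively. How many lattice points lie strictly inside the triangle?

3

The shoelace formula gives twice the area as |[7·1 − 7·5] + [7·9 − 3·1] + [3·5 − 7·9]| = 16, so the area is 8.
Summing gcd(|Δx|,|Δy|) over the edges gives the boundary count: gcd(0,4) + gcd(4,8) + gcd(4,4) = 4+4+4 = 12.
Pick's theorem gives I = A − B/2 + 1 = 8 − 12/2 + 1 = 3.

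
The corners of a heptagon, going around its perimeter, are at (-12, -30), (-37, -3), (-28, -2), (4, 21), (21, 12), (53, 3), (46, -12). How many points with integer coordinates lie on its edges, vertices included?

8

The number of boundary lattice points is Σ gcd(|Δx|,|Δy|) = gcd(25,27) + gcd(9,1) + gcd(32,23) + gcd(17,9) + gcd(32,9) + gcd(7,15) + gcd(58,18) = 1+1+1+1+1+1+2 = 8.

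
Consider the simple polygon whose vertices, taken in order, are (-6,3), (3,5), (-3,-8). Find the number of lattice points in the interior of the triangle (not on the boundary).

Using the shoelace formula, 2A = |((-6)·5 − 3·3) + (3·(-8) − (-3)·5) + ((-3)·3 − (-6)·(-8))| = 105, so the area is 105/2.
Along each edge there are gcd(|Δx|,|Δy|)+1 lattice points, so counting each shared vertex once the boundary has gcd(9,2) + gcd(6,13) + gcd(3,11) = 1+1+1 = 3.
Pick's theorem gives I = A − B/2 + 1 = 105/2 − 3/2 + 1 = 52.

52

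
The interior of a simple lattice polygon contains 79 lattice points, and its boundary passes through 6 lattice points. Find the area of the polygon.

By Pick's theorem, A = I + B/2 − 1 = 79 + 6/2 − 1 = 81.

81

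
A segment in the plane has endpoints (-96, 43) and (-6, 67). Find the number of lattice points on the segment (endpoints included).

The number of lattice points on a segment between lattice points is gcd(|Δx|,|Δy|) + 1 = gcd(90,24) + 1 = 6 + 1 = 7.

7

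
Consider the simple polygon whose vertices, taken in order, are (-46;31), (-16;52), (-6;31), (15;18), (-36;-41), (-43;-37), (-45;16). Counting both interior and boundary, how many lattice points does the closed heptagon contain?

The shoelace formula gives twice the area as |[(-46)·52 − (-16)·31] + [(-16)·31 − (-6)·52] + [(-6)·18 − 15·31] + [15·(-41) − (-36)·18] + [(-36)·(-37) − (-43)·(-41)] + [(-43)·16 − (-45)·(-37)] + [(-45)·31 − (-46)·16]| = 6063, so the area is 3031.5.
The number of boundary lattice points is Σ gcd(|Δx|,|Δy|) = gcd(30,21) + gcd(10,21) + gcd(21,13) + gcd(51,59) + gcd(7,4) + gcd(2,53) + gcd(1,15) = 3+1+1+1+1+1+1 = 9.
Pick's theorem gives I = A − B/2 + 1 = 3031.5 − 9/2 + 1 = 3028, so the closed region contains I + B = 3028 + 9 = 3037 lattice points.

3037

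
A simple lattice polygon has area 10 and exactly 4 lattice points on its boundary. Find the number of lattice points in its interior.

Pick's theorem A = I + B/2 − 1 rearranges to I = A − B/2 + 1 = 10 − 4/2 + 1 = 9.

9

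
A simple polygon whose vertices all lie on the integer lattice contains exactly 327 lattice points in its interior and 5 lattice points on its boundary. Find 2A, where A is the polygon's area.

By Pick's theorem, A = I + B/2 − 1 = 327 + 5/2 − 1 = 657/2.
Hence 2A = 657.

657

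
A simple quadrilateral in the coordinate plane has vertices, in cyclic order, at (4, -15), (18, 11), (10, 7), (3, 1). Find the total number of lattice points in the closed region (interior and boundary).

By the shoelace formula, twice the signed area is |[4·11 − 18·(-15)] + [18·7 − 10·11] + [10·1 − 3·7] + [3·(-15) − 4·1]| = 270, so the area is 135.
Summing gcd(|Δx|,|Δy|) over the edges gives the boundary count: gcd(14,26) + gcd(8,4) + gcd(7,6) + gcd(1,16) = 2+4+1+1 = 8.
Pick's theorem gives I = A − B/2 + 1 = 135 − 8/2 + 1 = 132, so the closed region contains I + B = 132 + 8 = 140 lattice points.

140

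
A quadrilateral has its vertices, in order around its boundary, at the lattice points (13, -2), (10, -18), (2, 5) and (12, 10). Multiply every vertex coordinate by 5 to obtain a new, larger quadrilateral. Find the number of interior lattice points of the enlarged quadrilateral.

Using the shoelace formula, 2A = |[13·(-18) − 10·(-2)] + [10·5 − 2·(-18)] + [2·10 − 12·5] + [12·(-2) − 13·10]| = 322, so the area is 161.
Along each edge there are gcd(|Δx|,|Δy|)+1 lattice points, so counting each shared vertex once the boundary has gcd(3,16) + gcd(8,23) + gcd(10,5) + gcd(1,12) = 1+1+5+1 = 8.
Scaling by 5 multiplies the area by 5² = 25 (so the new area is 4025) and multiplies the boundary lattice-point count by 5, giving 40.
By Pick's theorem, the interior count of the dilated polygon is 4025 − 40/2 + 1 = 4006.

4006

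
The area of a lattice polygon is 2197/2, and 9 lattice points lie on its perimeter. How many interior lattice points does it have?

From Pick's theorem, I = A − B/2 + 1 = 2197/2 − 9/2 + 1 = 1095.

1095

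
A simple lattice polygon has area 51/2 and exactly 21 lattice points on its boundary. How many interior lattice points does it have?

From Pick's theorem, I = A − B/2 + 1 = 51/2 − 21/2 + 1 = 16.

16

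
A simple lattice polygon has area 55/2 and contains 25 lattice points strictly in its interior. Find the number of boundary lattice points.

Pick's theorem gives A = I + B/2 − 1, so B = 2(A − I + 1) = 2(55/2 − 25 + 1) = 7.

7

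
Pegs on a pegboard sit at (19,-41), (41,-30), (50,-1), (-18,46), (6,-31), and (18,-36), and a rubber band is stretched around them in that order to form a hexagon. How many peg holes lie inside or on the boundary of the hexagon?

2720

Using the shoelace formula, 2A = |[19·(-30) − 41·(-41)] + [41·(-1) − 50·(-30)] + [50·46 − (-18)·(-1)] + [(-18)·(-31) − 6·46] + [6·(-36) − 18·(-31)] + [18·(-41) − 19·(-36)]| = 5422, so the area is 2711.
The number of boundary lattice points is Σ gcd(|Δx|,|Δy|) = gcd(22,11) + gcd(9,29) + gcd(68,47) + gcd(24,77) + gcd(12,5) + gcd(1,5) = 11+1+1+1+1+1 = 16.
Pick's theorem gives I = A − B/2 + 1 = 2711 − 16/2 + 1 = 2704, so the closed region contains I + B = 2704 + 16 = 2720 lattice points.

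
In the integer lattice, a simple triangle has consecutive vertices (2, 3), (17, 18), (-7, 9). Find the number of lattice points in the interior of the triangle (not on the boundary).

103

Using the shoelace formula, 2A = |(2·18 − 17·3) + (17·9 − (-7)·18) + ((-7)·3 − 2·9)| = 225, so the area is 112.5.
Summing gcd(|Δx|,|Δy|) over the edges gives the boundary count: gcd(15,15) + gcd(24,9) + gcd(9,6) = 15+3+3 = 21.
By Pick's theorem A = I + B/2 − 1, so I = 112.5 − 21/2 + 1 = 103.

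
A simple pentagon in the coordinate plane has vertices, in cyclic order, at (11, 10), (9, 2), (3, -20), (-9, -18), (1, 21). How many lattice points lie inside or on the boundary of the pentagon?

Using the shoelace formula, 2A = |(11·2 − 9·10) + (9·(-20) − 3·2) + (3·(-18) − (-9)·(-20)) + ((-9)·21 − 1·(-18)) + (1·10 − 11·21)| = 880, so the area is 440.
The number of boundary lattice points is Σ gcd(|Δx|,|Δy|) = gcd(2,8) + gcd(6,22) + gcd(12,2) + gcd(10,39) + gcd(10,11) = 2+2+2+1+1 = 8.
Pick's theorem gives I = A − B/2 + 1 = 440 − 8/2 + 1 = 437, so the closed region contains I + B = 437 + 8 = 445 lattice points.

445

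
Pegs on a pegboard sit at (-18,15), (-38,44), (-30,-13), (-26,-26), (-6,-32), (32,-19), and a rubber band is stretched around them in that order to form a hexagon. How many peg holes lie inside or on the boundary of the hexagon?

1998

Using the shoelace formula, 2A = |((-18)·44 − (-38)·15) + ((-38)·(-13) − (-30)·44) + ((-30)·(-26) − (-26)·(-13)) + ((-26)·(-32) − (-6)·(-26)) + ((-6)·(-19) − 32·(-32)) + (32·15 − (-18)·(-19))| = 3986, so the area is 1993.
Along each edge there are gcd(|Δx|,|Δy|)+1 lattice points, so counting each shared vertex once the boundary has gcd(20,29) + gcd(8,57) + gcd(4,13) + gcd(20,6) + gcd(38,13) + gcd(50,34) = 1+1+1+2+1+2 = 8.
Pick's theorem gives I = A − B/2 + 1 = 1993 − 8/2 + 1 = 1990, so the closed region contains I + B = 1990 + 8 = 1998 lattice points.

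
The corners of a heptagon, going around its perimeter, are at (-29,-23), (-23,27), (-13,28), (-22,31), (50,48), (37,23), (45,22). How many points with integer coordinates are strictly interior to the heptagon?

By the shoelace formula, twice the signed area is |((-29)·27 − (-23)·(-23)) + ((-23)·28 − (-13)·27) + ((-13)·31 − (-22)·28) + ((-22)·48 − 50·31) + (50·23 − 37·48) + (37·22 − 45·23) + (45·(-23) − (-29)·22)| = 5242, so the area is 2621.
Summing gcd(|Δx|,|Δy|) over the edges gives the boundary count: gcd(6,50) + gcd(10,1) + gcd(9,3) + gcd(72,17) + gcd(13,25) + gcd(8,1) + gcd(74,45) = 2+1+3+1+1+1+1 = 10.
By Pick's theorem A = I + B/2 − 1, so I = 2621 − 10/2 + 1 = 2617.

2617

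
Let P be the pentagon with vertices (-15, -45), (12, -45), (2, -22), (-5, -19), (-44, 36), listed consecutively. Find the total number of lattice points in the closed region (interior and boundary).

The shoelace formula gives twice the area as |((-15)·(-45) − 12·(-45)) + (12·(-22) − 2·(-45)) + (2·(-19) − (-5)·(-22)) + ((-5)·36 − (-44)·(-19)) + ((-44)·(-45) − (-15)·36)| = 2397, so the area is 2397/2.
Along each edge there are gcd(|Δx|,|Δy|)+1 lattice points, so counting each shared vertex once the boundary has gcd(27,0) + gcd(10,23) + gcd(7,3) + gcd(39,55) + gcd(29,81) = 27+1+1+1+1 = 31.
Pick's theorem gives I = A − B/2 + 1 = 2397/2 − 31/2 + 1 = 1184, so the closed region contains I + B = 1184 + 31 = 1215 lattice points.

1215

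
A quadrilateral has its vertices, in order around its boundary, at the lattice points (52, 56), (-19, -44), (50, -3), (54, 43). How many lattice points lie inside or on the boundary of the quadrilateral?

2070

The shoelace formula gives twice the area as |(52·(-44) − (-19)·56) + ((-19)·(-3) − 50·(-44)) + (50·43 − 54·(-3)) + (54·56 − 52·43)| = 4133, so the area is 4133/2.
The number of boundary lattice points is Σ gcd(|Δx|,|Δy|) = gcd(71,100) + gcd(69,41) + gcd(4,46) + gcd(2,13) = 1+1+2+1 = 5.
Pick's theorem gives I = A − B/2 + 1 = 4133/2 − 5/2 + 1 = 2065, so the closed region contains I + B = 2065 + 5 = 2070 lattice points.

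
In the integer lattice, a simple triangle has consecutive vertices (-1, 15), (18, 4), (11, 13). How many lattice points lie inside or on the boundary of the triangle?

50

Using the shoelace formula, 2A = |[(-1)·4 − 18·15] + [18·13 − 11·4] + [11·15 − (-1)·13]| = 94, so the area is 47.
Summing gcd(|Δx|,|Δy|) over the edges gives the boundary count: gcd(19,11) + gcd(7,9) + gcd(12,2) = 1+1+2 = 4.
Pick's theorem gives I = A − B/2 + 1 = 47 − 4/2 + 1 = 46, so the closed region contains I + B = 46 + 4 = 50 lattice points.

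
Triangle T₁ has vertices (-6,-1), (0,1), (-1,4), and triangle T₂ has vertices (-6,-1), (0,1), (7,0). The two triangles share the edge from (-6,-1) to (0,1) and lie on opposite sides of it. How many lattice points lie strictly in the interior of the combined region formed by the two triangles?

The union is the simple quadrilateral with vertices (-6,-1), (-1,4), (0,1), (7,0) in order.
By the shoelace formula, twice the signed area is |[(-6)·4 − (-1)·(-1)] + [(-1)·1 − 0·4] + [0·0 − 7·1] + [7·(-1) − (-6)·0]| = 40, so the area is 20.
Along each edge there are gcd(|Δx|,|Δy|)+1 lattice points, so counting each shared vertex once the boundary has gcd(5,5) + gcd(1,3) + gcd(7,1) + gcd(13,1) = 5+1+1+1 = 8.
By Pick's theorem I = A − B/2 + 1 = 20 − 8/2 + 1 = 17.

17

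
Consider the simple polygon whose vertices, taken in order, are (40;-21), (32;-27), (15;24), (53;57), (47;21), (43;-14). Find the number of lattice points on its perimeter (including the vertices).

28

The number of boundary lattice points is Σ gcd(|Δx|,|Δy|) = gcd(8,6) + gcd(17,51) + gcd(38,33) + gcd(6,36) + gcd(4,35) + gcd(3,7) = 2+17+1+6+1+1 = 28.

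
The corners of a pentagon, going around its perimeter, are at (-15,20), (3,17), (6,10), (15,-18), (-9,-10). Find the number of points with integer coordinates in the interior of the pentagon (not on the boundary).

635

Using the shoelace formula, 2A = |((-15)·17 − 3·20) + (3·10 − 6·17) + (6·(-18) − 15·10) + (15·(-10) − (-9)·(-18)) + ((-9)·20 − (-15)·(-10))| = 1287, so the area is 1287/2.
Summing gcd(|Δx|,|Δy|) over the edges gives the boundary count: gcd(18,3) + gcd(3,7) + gcd(9,28) + gcd(24,8) + gcd(6,30) = 3+1+1+8+6 = 19.
By Pick's theorem A = I + B/2 − 1, so I = 1287/2 − 19/2 + 1 = 635.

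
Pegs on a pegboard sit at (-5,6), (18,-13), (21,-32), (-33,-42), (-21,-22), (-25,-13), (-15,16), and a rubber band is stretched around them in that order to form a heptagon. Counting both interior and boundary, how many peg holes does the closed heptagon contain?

By the shoelace formula, twice the signed area is |[(-5)·(-13) − 18·6] + [18·(-32) − 21·(-13)] + [21·(-42) − (-33)·(-32)] + [(-33)·(-22) − (-21)·(-42)] + [(-21)·(-13) − (-25)·(-22)] + [(-25)·16 − (-15)·(-13)] + [(-15)·6 − (-5)·16]| = 3322, so the area is 1661.
The number of boundary lattice points is Σ gcd(|Δx|,|Δy|) = gcd(23,19) + gcd(3,19) + gcd(54,10) + gcd(12,20) + gcd(4,9) + gcd(10,29) + gcd(10,10) = 1+1+2+4+1+1+10 = 20.
Pick's theorem gives I = A − B/2 + 1 = 1661 − 20/2 + 1 = 1652, so the closed region contains I + B = 1652 + 20 = 1672 lattice points.

1672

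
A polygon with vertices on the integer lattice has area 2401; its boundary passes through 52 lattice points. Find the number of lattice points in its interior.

From Pick's theorem, I = A − B/2 + 1 = 2401 − 52/2 + 1 = 2376.

2376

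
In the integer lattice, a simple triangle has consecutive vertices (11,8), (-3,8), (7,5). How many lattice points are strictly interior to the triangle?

14

The shoelace formula gives twice the area as |[11·8 − (-3)·8] + [(-3)·5 − 7·8] + [7·8 − 11·5]| = 42, so the area is 21.
Along each edge there are gcd(|Δx|,|Δy|)+1 lattice points, so counting each shared vertex once the boundary has gcd(14,0) + gcd(10,3) + gcd(4,3) = 14+1+1 = 16.
Pick's theorem gives I = A − B/2 + 1 = 21 − 16/2 + 1 = 14.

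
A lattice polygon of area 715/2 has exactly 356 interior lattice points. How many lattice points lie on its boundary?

5

Pick's theorem gives A = I + B/2 − 1, so B = 2(A − I + 1) = 2(715/2 − 356 + 1) = 5.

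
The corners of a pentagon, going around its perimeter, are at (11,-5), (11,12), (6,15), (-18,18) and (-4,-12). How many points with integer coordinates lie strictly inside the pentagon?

538

The shoelace formula gives twice the area as |(11·12 − 11·(-5)) + (11·15 − 6·12) + (6·18 − (-18)·15) + ((-18)·(-12) − (-4)·18) + ((-4)·(-5) − 11·(-12))| = 1098, so the area is 549.
Summing gcd(|Δx|,|Δy|) over the edges gives the boundary count: gcd(0,17) + gcd(5,3) + gcd(24,3) + gcd(14,30) + gcd(15,7) = 17+1+3+2+1 = 24.
Pick's theorem gives I = A − B/2 + 1 = 549 − 24/2 + 1 = 538.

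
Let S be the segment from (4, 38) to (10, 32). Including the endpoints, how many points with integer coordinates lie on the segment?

The number of lattice points on a segment between lattice points is gcd(|Δx|,|Δy|) + 1 = gcd(6,6) + 1 = 6 + 1 = 7.

7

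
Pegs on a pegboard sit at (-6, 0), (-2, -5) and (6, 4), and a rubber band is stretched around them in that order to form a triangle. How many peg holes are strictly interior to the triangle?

36

By the shoelace formula, twice the signed area is |[(-6)·(-5) − (-2)·0] + [(-2)·4 − 6·(-5)] + [6·0 − (-6)·4]| = 76, so the area is 38.
Summing gcd(|Δx|,|Δy|) over the edges gives the boundary count: gcd(4,5) + gcd(8,9) + gcd(12,4) = 1+1+4 = 6.
By Pick's theorem A = I + B/2 − 1, so I = 38 − 6/2 + 1 = 36.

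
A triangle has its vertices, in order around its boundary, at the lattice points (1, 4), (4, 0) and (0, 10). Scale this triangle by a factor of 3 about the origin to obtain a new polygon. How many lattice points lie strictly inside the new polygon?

By the shoelace formula, twice the signed area is |[1·0 − 4·4] + [4·10 − 0·0] + [0·4 − 1·10]| = 14, so the area is 7.
The number of boundary lattice points is Σ gcd(|Δx|,|Δy|) = gcd(3,4) + gcd(4,10) + gcd(1,6) = 1+2+1 = 4.
Scaling by 3 multiplies the area by 3² = 9 (so the new area is 63) and multiplies the boundary lattice-point count by 3, giving 12.
By Pick's theorem, the interior count of the dilated polygon is 63 − 12/2 + 1 = 58.

58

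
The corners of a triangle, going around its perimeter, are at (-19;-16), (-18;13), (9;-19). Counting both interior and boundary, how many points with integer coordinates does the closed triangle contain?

The shoelace formula gives twice the area as |((-19)·13 − (-18)·(-16)) + ((-18)·(-19) − 9·13) + (9·(-16) − (-19)·(-19))| = 815, so the area is 407.5.
Summing gcd(|Δx|,|Δy|) over the edges gives the boundary count: gcd(1,29) + gcd(27,32) + gcd(28,3) = 1+1+1 = 3.
Pick's theorem gives I = A − B/2 + 1 = 407.5 − 3/2 + 1 = 407, so the closed region contains I + B = 407 + 3 = 410 lattice points.

410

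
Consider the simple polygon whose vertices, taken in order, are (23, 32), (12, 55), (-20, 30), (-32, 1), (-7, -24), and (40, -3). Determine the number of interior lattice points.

3179

Using the shoelace formula, 2A = |(23·55 − 12·32) + (12·30 − (-20)·55) + ((-20)·1 − (-32)·30) + ((-32)·(-24) − (-7)·1) + ((-7)·(-3) − 40·(-24)) + (40·32 − 23·(-3))| = 6386, so the area is 3193.
Along each edge there are gcd(|Δx|,|Δy|)+1 lattice points, so counting each shared vertex once the boundary has gcd(11,23) + gcd(32,25) + gcd(12,29) + gcd(25,25) + gcd(47,21) + gcd(17,35) = 1+1+1+25+1+1 = 30.
Pick's theorem gives I = A − B/2 + 1 = 3193 − 30/2 + 1 = 3179.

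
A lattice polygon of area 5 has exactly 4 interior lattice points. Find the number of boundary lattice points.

Pick's theorem gives A = I + B/2 − 1, so B = 2(A − I + 1) = 2(5 − 4 + 1) = 4.

4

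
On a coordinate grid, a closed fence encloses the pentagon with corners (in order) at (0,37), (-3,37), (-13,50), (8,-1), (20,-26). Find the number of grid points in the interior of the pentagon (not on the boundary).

By the shoelace formula, twice the signed area is |(0·37 − (-3)·37) + ((-3)·50 − (-13)·37) + ((-13)·(-1) − 8·50) + (8·(-26) − 20·(-1)) + (20·37 − 0·(-26))| = 607, so the area is 607/2.
The number of boundary lattice points is Σ gcd(|Δx|,|Δy|) = gcd(3,0) + gcd(10,13) + gcd(21,51) + gcd(12,25) + gcd(20,63) = 3+1+3+1+1 = 9.
By Pick's theorem A = I + B/2 − 1, so I = 607/2 − 9/2 + 1 = 300.

300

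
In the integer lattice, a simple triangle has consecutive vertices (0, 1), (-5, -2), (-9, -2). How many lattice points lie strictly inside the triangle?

By the shoelace formula, twice the signed area is |[0·(-2) − (-5)·1] + [(-5)·(-2) − (-9)·(-2)] + [(-9)·1 − 0·(-2)]| = 12, so the area is 6.
The number of boundary lattice points is Σ gcd(|Δx|,|Δy|) = gcd(5,3) + gcd(4,0) + gcd(9,3) = 1+4+3 = 8.
By Pick's theorem A = I + B/2 − 1, so I = 6 − 8/2 + 1 = 3.

3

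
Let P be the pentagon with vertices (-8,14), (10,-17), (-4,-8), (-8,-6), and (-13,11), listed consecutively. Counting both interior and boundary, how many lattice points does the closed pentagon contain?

230

By the shoelace formula, twice the signed area is |((-8)·(-17) − 10·14) + (10·(-8) − (-4)·(-17)) + ((-4)·(-6) − (-8)·(-8)) + ((-8)·11 − (-13)·(-6)) + ((-13)·14 − (-8)·11)| = 452, so the area is 226.
The number of boundary lattice points is Σ gcd(|Δx|,|Δy|) = gcd(18,31) + gcd(14,9) + gcd(4,2) + gcd(5,17) + gcd(5,3) = 1+1+2+1+1 = 6.
Pick's theorem gives I = A − B/2 + 1 = 226 − 6/2 + 1 = 224, so the closed region contains I + B = 224 + 6 = 230 lattice points.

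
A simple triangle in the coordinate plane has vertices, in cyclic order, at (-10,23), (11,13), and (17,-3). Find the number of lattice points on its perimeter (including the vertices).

4

The number of boundary lattice points is Σ gcd(|Δx|,|Δy|) = gcd(21,10) + gcd(6,16) + gcd(27,26) = 1+2+1 = 4.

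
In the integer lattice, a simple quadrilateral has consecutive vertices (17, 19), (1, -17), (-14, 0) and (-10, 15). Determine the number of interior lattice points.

The shoelace formula gives twice the area as |[17·(-17) − 1·19] + [1·0 − (-14)·(-17)] + [(-14)·15 − (-10)·0] + [(-10)·19 − 17·15]| = 1201, so the area is 1201/2.
The number of boundary lattice points is Σ gcd(|Δx|,|Δy|) = gcd(16,36) + gcd(15,17) + gcd(4,15) + gcd(27,4) = 4+1+1+1 = 7.
By Pick's theorem A = I + B/2 − 1, so I = 1201/2 − 7/2 + 1 = 598.

598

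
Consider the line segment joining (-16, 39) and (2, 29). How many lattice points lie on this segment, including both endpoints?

3

The number of lattice points on a segment between lattice points is gcd(|Δx|,|Δy|) + 1 = gcd(18,10) + 1 = 2 + 1 = 3.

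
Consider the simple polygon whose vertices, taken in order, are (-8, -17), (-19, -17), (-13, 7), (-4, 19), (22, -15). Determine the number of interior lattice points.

The shoelace formula gives twice the area as |[(-8)·(-17) − (-19)·(-17)] + [(-19)·7 − (-13)·(-17)] + [(-13)·19 − (-4)·7] + [(-4)·(-15) − 22·19] + [22·(-17) − (-8)·(-15)]| = 1612, so the area is 806.
The number of boundary lattice points is Σ gcd(|Δx|,|Δy|) = gcd(11,0) + gcd(6,24) + gcd(9,12) + gcd(26,34) + gcd(30,2) = 11+6+3+2+2 = 24.
By Pick's theorem A = I + B/2 − 1, so I = 806 − 24/2 + 1 = 795.

795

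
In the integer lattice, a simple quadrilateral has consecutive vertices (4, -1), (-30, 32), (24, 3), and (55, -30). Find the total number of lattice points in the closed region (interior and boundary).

Using the shoelace formula, 2A = |[4·32 − (-30)·(-1)] + [(-30)·3 − 24·32] + [24·(-30) − 55·3] + [55·(-1) − 4·(-30)]| = 1580, so the area is 790.
Along each edge there are gcd(|Δx|,|Δy|)+1 lattice points, so counting each shared vertex once the boundary has gcd(34,33) + gcd(54,29) + gcd(31,33) + gcd(51,29) = 1+1+1+1 = 4.
Pick's theorem gives I = A − B/2 + 1 = 790 − 4/2 + 1 = 789, so the closed region contains I + B = 789 + 4 = 793 lattice points.

793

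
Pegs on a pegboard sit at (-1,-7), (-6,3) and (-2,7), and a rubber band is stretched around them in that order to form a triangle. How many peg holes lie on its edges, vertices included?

10

Summing gcd(|Δx|,|Δy|) over the edges gives the boundary count: gcd(5,10) + gcd(4,4) + gcd(1,14) = 5+4+1 = 10.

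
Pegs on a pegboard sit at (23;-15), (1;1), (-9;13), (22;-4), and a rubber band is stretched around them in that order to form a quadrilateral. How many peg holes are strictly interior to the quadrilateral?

212

Using the shoelace formula, 2A = |(23·1 − 1·(-15)) + (1·13 − (-9)·1) + ((-9)·(-4) − 22·13) + (22·(-15) − 23·(-4))| = 428, so the area is 214.
The number of boundary lattice points is Σ gcd(|Δx|,|Δy|) = gcd(22,16) + gcd(10,12) + gcd(31,17) + gcd(1,11) = 2+2+1+1 = 6.
Pick's theorem gives I = A − B/2 + 1 = 214 − 6/2 + 1 = 212.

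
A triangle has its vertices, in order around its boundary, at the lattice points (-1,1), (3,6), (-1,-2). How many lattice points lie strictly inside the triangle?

The shoelace formula gives twice the area as |[(-1)·6 − 3·1] + [3·(-2) − (-1)·6] + [(-1)·1 − (-1)·(-2)]| = 12, so the area is 6.
Along each edge there are gcd(|Δx|,|Δy|)+1 lattice points, so counting each shared vertex once the boundary has gcd(4,5) + gcd(4,8) + gcd(0,3) = 1+4+3 = 8.
By Pick's theorem A = I + B/2 − 1, so I = 6 − 8/2 + 1 = 3.

3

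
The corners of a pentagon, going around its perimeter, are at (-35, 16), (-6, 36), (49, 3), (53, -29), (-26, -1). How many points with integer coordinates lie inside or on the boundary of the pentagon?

2902

By the shoelace formula, twice the signed area is |((-35)·36 − (-6)·16) + ((-6)·3 − 49·36) + (49·(-29) − 53·3) + (53·(-1) − (-26)·(-29)) + ((-26)·16 − (-35)·(-1))| = 5784, so the area is 2892.
Along each edge there are gcd(|Δx|,|Δy|)+1 lattice points, so counting each shared vertex once the boundary has gcd(29,20) + gcd(55,33) + gcd(4,32) + gcd(79,28) + gcd(9,17) = 1+11+4+1+1 = 18.
Pick's theorem gives I = A − B/2 + 1 = 2892 − 18/2 + 1 = 2884, so the closed region contains I + B = 2884 + 18 = 2902 lattice points.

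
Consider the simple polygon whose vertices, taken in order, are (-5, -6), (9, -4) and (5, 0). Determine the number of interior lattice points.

29

The shoelace formula gives twice the area as |[(-5)·(-4) − 9·(-6)] + [9·0 − 5·(-4)] + [5·(-6) − (-5)·0]| = 64, so the area is 32.
Summing gcd(|Δx|,|Δy|) over the edges gives the boundary count: gcd(14,2) + gcd(4,4) + gcd(10,6) = 2+4+2 = 8.
Pick's theorem gives I = A − B/2 + 1 = 32 − 8/2 + 1 = 29.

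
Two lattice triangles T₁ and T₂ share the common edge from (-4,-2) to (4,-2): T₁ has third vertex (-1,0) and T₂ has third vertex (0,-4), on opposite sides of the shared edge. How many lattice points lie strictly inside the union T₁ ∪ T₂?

The union is the simple quadrilateral with vertices (-4,-2), (-1,0), (4,-2), (0,-4) in order.
The shoelace formula gives twice the area as |((-4)·0 − (-1)·(-2)) + ((-1)·(-2) − 4·0) + (4·(-4) − 0·(-2)) + (0·(-2) − (-4)·(-4))| = 32, so the area is 16.
The number of boundary lattice points is Σ gcd(|Δx|,|Δy|) = gcd(3,2) + gcd(5,2) + gcd(4,2) + gcd(4,2) = 1+1+2+2 = 6.
By Pick's theorem I = A − B/2 + 1 = 16 − 6/2 + 1 = 14.

14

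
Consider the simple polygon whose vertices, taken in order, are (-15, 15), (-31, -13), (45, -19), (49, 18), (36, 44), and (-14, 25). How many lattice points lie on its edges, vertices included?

22

Along each edge there are gcd(|Δx|,|Δy|)+1 lattice points, so counting each shared vertex once the boundary has gcd(16,28) + gcd(76,6) + gcd(4,37) + gcd(13,26) + gcd(50,19) + gcd(1,10) = 4+2+1+13+1+1 = 22.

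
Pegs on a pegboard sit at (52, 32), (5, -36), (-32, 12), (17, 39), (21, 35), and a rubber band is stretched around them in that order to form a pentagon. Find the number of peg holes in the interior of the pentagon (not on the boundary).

2971

The shoelace formula gives twice the area as |[52·(-36) − 5·32] + [5·12 − (-32)·(-36)] + [(-32)·39 − 17·12] + [17·35 − 21·39] + [21·32 − 52·35]| = 5948, so the area is 2974.
Along each edge there are gcd(|Δx|,|Δy|)+1 lattice points, so counting each shared vertex once the boundary has gcd(47,68) + gcd(37,48) + gcd(49,27) + gcd(4,4) + gcd(31,3) = 1+1+1+4+1 = 8.
Pick's theorem gives I = A − B/2 + 1 = 2974 − 8/2 + 1 = 2971.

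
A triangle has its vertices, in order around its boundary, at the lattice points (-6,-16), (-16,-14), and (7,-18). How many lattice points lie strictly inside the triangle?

By the shoelace formula, twice the signed area is |((-6)·(-14) − (-16)·(-16)) + ((-16)·(-18) − 7·(-14)) + (7·(-16) − (-6)·(-18))| = 6, so the area is 3.
Summing gcd(|Δx|,|Δy|) over the edges gives the boundary count: gcd(10,2) + gcd(23,4) + gcd(13,2) = 2+1+1 = 4.
By Pick's theorem A = I + B/2 − 1, so I = 3 − 4/2 + 1 = 2.

2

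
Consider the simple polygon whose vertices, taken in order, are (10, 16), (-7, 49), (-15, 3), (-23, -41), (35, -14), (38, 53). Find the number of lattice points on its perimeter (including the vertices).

Summing gcd(|Δx|,|Δy|) over the edges gives the boundary count: gcd(17,33) + gcd(8,46) + gcd(8,44) + gcd(58,27) + gcd(3,67) + gcd(28,37) = 1+2+4+1+1+1 = 10.

10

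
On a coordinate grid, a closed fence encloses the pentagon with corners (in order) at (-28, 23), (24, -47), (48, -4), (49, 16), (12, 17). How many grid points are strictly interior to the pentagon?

2638

By the shoelace formula, twice the signed area is |((-28)·(-47) − 24·23) + (24·(-4) − 48·(-47)) + (48·16 − 49·(-4)) + (49·17 − 12·16) + (12·23 − (-28)·17)| = 5281, so the area is 2640.5.
Summing gcd(|Δx|,|Δy|) over the edges gives the boundary count: gcd(52,70) + gcd(24,43) + gcd(1,20) + gcd(37,1) + gcd(40,6) = 2+1+1+1+2 = 7.
Pick's theorem gives I = A − B/2 + 1 = 2640.5 − 7/2 + 1 = 2638.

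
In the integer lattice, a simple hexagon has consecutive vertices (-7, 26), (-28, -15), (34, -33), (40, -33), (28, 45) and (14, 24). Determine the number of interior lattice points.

2871

By the shoelace formula, twice the signed area is |[(-7)·(-15) − (-28)·26] + [(-28)·(-33) − 34·(-15)] + [34·(-33) − 40·(-33)] + [40·45 − 28·(-33)] + [28·24 − 14·45] + [14·26 − (-7)·24]| = 5763, so the area is 2881.5.
The number of boundary lattice points is Σ gcd(|Δx|,|Δy|) = gcd(21,41) + gcd(62,18) + gcd(6,0) + gcd(12,78) + gcd(14,21) + gcd(21,2) = 1+2+6+6+7+1 = 23.
Pick's theorem gives I = A − B/2 + 1 = 2881.5 − 23/2 + 1 = 2871.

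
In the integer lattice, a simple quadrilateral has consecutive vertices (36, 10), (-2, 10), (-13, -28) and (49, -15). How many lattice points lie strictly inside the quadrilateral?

The shoelace formula gives twice the area as |[36·10 − (-2)·10] + [(-2)·(-28) − (-13)·10] + [(-13)·(-15) − 49·(-28)] + [49·10 − 36·(-15)]| = 3163, so the area is 3163/2.
The number of boundary lattice points is Σ gcd(|Δx|,|Δy|) = gcd(38,0) + gcd(11,38) + gcd(62,13) + gcd(13,25) = 38+1+1+1 = 41.
Pick's theorem gives I = A − B/2 + 1 = 3163/2 − 41/2 + 1 = 1562.

1562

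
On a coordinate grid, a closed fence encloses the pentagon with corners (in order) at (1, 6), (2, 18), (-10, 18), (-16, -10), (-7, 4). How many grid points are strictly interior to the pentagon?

The shoelace formula gives twice the area as |(1·18 − 2·6) + (2·18 − (-10)·18) + ((-10)·(-10) − (-16)·18) + ((-16)·4 − (-7)·(-10)) + ((-7)·6 − 1·4)| = 430, so the area is 215.
The number of boundary lattice points is Σ gcd(|Δx|,|Δy|) = gcd(1,12) + gcd(12,0) + gcd(6,28) + gcd(9,14) + gcd(8,2) = 1+12+2+1+2 = 18.
Pick's theorem gives I = A − B/2 + 1 = 215 − 18/2 + 1 = 207.

207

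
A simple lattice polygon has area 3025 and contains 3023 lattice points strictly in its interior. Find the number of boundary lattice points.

Pick's theorem gives A = I + B/2 − 1, so B = 2(A − I + 1) = 2(3025 − 3023 + 1) = 6.

6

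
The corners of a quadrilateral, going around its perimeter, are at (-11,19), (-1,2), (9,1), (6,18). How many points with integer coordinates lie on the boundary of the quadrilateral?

The number of boundary lattice points is Σ gcd(|Δx|,|Δy|) = gcd(10,17) + gcd(10,1) + gcd(3,17) + gcd(17,1) = 1+1+1+1 = 4.

4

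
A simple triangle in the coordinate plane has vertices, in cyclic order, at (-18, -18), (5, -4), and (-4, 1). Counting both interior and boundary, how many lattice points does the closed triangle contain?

123

The shoelace formula gives twice the area as |((-18)·(-4) − 5·(-18)) + (5·1 − (-4)·(-4)) + ((-4)·(-18) − (-18)·1)| = 241, so the area is 241/2.
The number of boundary lattice points is Σ gcd(|Δx|,|Δy|) = gcd(23,14) + gcd(9,5) + gcd(14,19) = 1+1+1 = 3.
Pick's theorem gives I = A − B/2 + 1 = 241/2 − 3/2 + 1 = 120, so the closed region contains I + B = 120 + 3 = 123 lattice points.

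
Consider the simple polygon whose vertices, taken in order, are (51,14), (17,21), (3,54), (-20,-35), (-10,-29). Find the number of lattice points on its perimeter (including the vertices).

6

The number of boundary lattice points is Σ gcd(|Δx|,|Δy|) = gcd(34,7) + gcd(14,33) + gcd(23,89) + gcd(10,6) + gcd(61,43) = 1+1+1+2+1 = 6.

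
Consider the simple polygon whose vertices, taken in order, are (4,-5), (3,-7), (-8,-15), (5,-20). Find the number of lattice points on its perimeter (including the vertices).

Along each edge there are gcd(|Δx|,|Δy|)+1 lattice points, so counting each shared vertex once the boundary has gcd(1,2) + gcd(11,8) + gcd(13,5) + gcd(1,15) = 1+1+1+1 = 4.

4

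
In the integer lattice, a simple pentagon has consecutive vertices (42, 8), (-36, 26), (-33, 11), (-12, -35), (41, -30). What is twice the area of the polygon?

The shoelace formula gives twice the area as |(42·26 − (-36)·8) + ((-36)·11 − (-33)·26) + ((-33)·(-35) − (-12)·11) + ((-12)·(-30) − 41·(-35)) + (41·8 − 42·(-30))| = 6512, so the area is 3256.

6512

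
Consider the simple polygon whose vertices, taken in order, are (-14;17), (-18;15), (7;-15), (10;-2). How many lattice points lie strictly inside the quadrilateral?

By the shoelace formula, twice the signed area is |((-14)·15 − (-18)·17) + ((-18)·(-15) − 7·15) + (7·(-2) − 10·(-15)) + (10·17 − (-14)·(-2))| = 539, so the area is 539/2.
Summing gcd(|Δx|,|Δy|) over the edges gives the boundary count: gcd(4,2) + gcd(25,30) + gcd(3,13) + gcd(24,19) = 2+5+1+1 = 9.
By Pick's theorem A = I + B/2 − 1, so I = 539/2 − 9/2 + 1 = 266.

266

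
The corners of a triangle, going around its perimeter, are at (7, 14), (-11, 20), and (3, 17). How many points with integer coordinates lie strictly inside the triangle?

12

The shoelace formula gives twice the area as |[7·20 − (-11)·14] + [(-11)·17 − 3·20] + [3·14 − 7·17]| = 30, so the area is 15.
The number of boundary lattice points is Σ gcd(|Δx|,|Δy|) = gcd(18,6) + gcd(14,3) + gcd(4,3) = 6+1+1 = 8.
Pick's theorem gives I = A − B/2 + 1 = 15 − 8/2 + 1 = 12.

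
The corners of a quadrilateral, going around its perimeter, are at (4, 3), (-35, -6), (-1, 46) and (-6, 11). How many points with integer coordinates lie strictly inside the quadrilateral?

661

The shoelace formula gives twice the area as |[4·(-6) − (-35)·3] + [(-35)·46 − (-1)·(-6)] + [(-1)·11 − (-6)·46] + [(-6)·3 − 4·11]| = 1332, so the area is 666.
Along each edge there are gcd(|Δx|,|Δy|)+1 lattice points, so counting each shared vertex once the boundary has gcd(39,9) + gcd(34,52) + gcd(5,35) + gcd(10,8) = 3+2+5+2 = 12.
By Pick's theorem A = I + B/2 − 1, so I = 666 − 12/2 + 1 = 661.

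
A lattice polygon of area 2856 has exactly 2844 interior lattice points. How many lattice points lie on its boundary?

26

Pick's theorem gives A = I + B/2 − 1, so B = 2(A − I + 1) = 2(2856 − 2844 + 1) = 26.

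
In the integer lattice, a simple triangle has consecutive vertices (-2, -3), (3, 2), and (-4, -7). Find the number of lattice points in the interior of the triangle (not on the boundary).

2

Using the shoelace formula, 2A = |((-2)·2 − 3·(-3)) + (3·(-7) − (-4)·2) + ((-4)·(-3) − (-2)·(-7))| = 10, so the area is 5.
Summing gcd(|Δx|,|Δy|) over the edges gives the boundary count: gcd(5,5) + gcd(7,9) + gcd(2,4) = 5+1+2 = 8.
By Pick's theorem A = I + B/2 − 1, so I = 5 − 8/2 + 1 = 2.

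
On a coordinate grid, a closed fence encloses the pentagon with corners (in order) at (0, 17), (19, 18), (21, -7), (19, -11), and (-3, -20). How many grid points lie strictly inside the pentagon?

Using the shoelace formula, 2A = |(0·18 − 19·17) + (19·(-7) − 21·18) + (21·(-11) − 19·(-7)) + (19·(-20) − (-3)·(-11)) + ((-3)·17 − 0·(-20))| = 1396, so the area is 698.
Along each edge there are gcd(|Δx|,|Δy|)+1 lattice points, so counting each shared vertex once the boundary has gcd(19,1) + gcd(2,25) + gcd(2,4) + gcd(22,9) + gcd(3,37) = 1+1+2+1+1 = 6.
Pick's theorem gives I = A − B/2 + 1 = 698 − 6/2 + 1 = 696.

696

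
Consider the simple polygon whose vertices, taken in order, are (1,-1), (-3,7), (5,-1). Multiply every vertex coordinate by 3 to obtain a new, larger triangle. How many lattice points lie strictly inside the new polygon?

The shoelace formula gives twice the area as |[1·7 − (-3)·(-1)] + [(-3)·(-1) − 5·7] + [5·(-1) − 1·(-1)]| = 32, so the area is 16.
Along each edge there are gcd(|Δx|,|Δy|)+1 lattice points, so counting each shared vertex once the boundary has gcd(4,8) + gcd(8,8) + gcd(4,0) = 4+8+4 = 16.
Scaling by 3 multiplies the area by 3² = 9 (so the new area is 144) and multiplies the boundary lattice-point count by 3, giving 48.
By Pick's theorem, the interior count of the dilated polygon is 144 − 48/2 + 1 = 121.

121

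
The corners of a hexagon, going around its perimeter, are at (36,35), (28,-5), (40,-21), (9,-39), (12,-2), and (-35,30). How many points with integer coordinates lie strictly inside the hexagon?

The shoelace formula gives twice the area as |(36·(-5) − 28·35) + (28·(-21) − 40·(-5)) + (40·(-39) − 9·(-21)) + (9·(-2) − 12·(-39)) + (12·30 − (-35)·(-2)) + ((-35)·35 − 36·30)| = 4484, so the area is 2242.
The number of boundary lattice points is Σ gcd(|Δx|,|Δy|) = gcd(8,40) + gcd(12,16) + gcd(31,18) + gcd(3,37) + gcd(47,32) + gcd(71,5) = 8+4+1+1+1+1 = 16.
By Pick's theorem A = I + B/2 − 1, so I = 2242 − 16/2 + 1 = 2235.

2235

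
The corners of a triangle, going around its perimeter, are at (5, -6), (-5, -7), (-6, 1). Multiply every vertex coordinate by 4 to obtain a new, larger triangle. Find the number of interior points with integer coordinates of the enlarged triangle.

643

The shoelace formula gives twice the area as |(5·(-7) − (-5)·(-6)) + ((-5)·1 − (-6)·(-7)) + ((-6)·(-6) − 5·1)| = 81, so the area is 81/2.
Summing gcd(|Δx|,|Δy|) over the edges gives the boundary count: gcd(10,1) + gcd(1,8) + gcd(11,7) = 1+1+1 = 3.
Scaling by 4 multiplies the area by 4² = 16 (so the new area is 648) and multiplies the boundary lattice-point count by 4, giving 12.
By Pick's theorem, the interior count of the dilated polygon is 648 − 12/2 + 1 = 643.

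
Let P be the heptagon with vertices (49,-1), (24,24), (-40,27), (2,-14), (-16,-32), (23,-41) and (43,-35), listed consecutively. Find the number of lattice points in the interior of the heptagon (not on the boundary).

3499

The shoelace formula gives twice the area as |[49·24 − 24·(-1)] + [24·27 − (-40)·24] + [(-40)·(-14) − 2·27] + [2·(-32) − (-16)·(-14)] + [(-16)·(-41) − 23·(-32)] + [23·(-35) − 43·(-41)] + [43·(-1) − 49·(-35)]| = 7048, so the area is 3524.
Along each edge there are gcd(|Δx|,|Δy|)+1 lattice points, so counting each shared vertex once the boundary has gcd(25,25) + gcd(64,3) + gcd(42,41) + gcd(18,18) + gcd(39,9) + gcd(20,6) + gcd(6,34) = 25+1+1+18+3+2+2 = 52.
By Pick's theorem A = I + B/2 − 1, so I = 3524 − 52/2 + 1 = 3499.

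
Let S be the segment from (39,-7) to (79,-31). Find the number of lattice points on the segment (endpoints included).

9

The number of lattice points on a segment between lattice points is gcd(|Δx|,|Δy|) + 1 = gcd(40,24) + 1 = 8 + 1 = 9.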